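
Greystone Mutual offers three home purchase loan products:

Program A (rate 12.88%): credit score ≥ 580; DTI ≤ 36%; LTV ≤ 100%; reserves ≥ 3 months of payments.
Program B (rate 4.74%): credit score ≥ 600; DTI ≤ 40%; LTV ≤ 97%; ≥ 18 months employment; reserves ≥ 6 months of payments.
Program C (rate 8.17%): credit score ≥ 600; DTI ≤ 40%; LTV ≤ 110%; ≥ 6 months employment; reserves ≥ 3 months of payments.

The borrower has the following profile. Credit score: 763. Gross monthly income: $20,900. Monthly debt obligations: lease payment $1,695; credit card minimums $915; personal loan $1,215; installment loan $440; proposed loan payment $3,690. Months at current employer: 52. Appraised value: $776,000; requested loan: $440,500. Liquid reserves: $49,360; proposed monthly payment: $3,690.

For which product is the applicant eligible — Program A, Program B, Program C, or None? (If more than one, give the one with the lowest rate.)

Program B

Total debts = (1,695 + 915 + 1,215 + 440 + 3,690) = 7,955; DTI = 7,955/20,900 = 38.1%.
LTV = 440,500/776,000 = 56.8%.
Reserves = 49,360/3,690 = 13.4 months.
Program A: score 763 ≥ 580; DTI 38.1% > 36%; LTV 56.8% ≤ 100%; reserves 13.4 ≥ 3 mo → does not qualify.
Program B: score 763 ≥ 600; DTI 38.1% ≤ 40%; LTV 56.8% ≤ 97%; employment 52 ≥ 18 mo; reserves 13.4 ≥ 6 mo → qualifies.
Program C: score 763 ≥ 600; DTI 38.1% ≤ 40%; LTV 56.8% ≤ 110%; employment 52 ≥ 6 mo; reserves 13.4 ≥ 3 mo → qualifies.
Qualifying: Program B, Program C. Lowest rate is 4.74% → Program B.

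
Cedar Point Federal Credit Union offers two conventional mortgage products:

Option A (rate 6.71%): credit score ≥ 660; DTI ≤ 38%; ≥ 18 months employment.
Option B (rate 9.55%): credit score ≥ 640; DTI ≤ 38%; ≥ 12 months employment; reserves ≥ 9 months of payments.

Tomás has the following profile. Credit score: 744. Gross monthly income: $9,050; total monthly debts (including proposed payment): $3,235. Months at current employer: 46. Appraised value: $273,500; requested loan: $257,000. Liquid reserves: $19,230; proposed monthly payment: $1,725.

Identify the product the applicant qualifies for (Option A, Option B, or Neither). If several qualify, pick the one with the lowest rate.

DTI = 3,235/9,050 = 35.7%.
LTV = 257,000/273,500 = 94%.
Reserves = 19,230/1,725 = 11.1 months.
Option A: score 744 ≥ 660; DTI 35.7% ≤ 38%; employment 46 ≥ 18 mo → qualifies.
Option B: score 744 ≥ 640; DTI 35.7% ≤ 38%; employment 46 ≥ 12 mo; reserves 11.1 ≥ 9 mo → qualifies.
Qualifying: Option A, Option B. Lowest rate is 6.71% → Option A.

Option A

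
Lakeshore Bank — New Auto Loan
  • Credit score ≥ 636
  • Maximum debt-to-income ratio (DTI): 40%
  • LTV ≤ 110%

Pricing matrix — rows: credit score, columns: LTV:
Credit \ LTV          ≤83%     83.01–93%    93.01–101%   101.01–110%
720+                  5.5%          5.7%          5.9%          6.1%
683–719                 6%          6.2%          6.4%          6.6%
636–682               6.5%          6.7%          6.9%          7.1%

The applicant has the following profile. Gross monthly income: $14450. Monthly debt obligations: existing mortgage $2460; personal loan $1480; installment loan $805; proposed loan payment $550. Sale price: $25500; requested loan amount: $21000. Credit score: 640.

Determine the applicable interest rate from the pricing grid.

6.5%

Credit score 640 ≥ 636; Total monthly debts = (2,460 + 1,480 + 805 + 550) = 5,295. Debt-to-income = 5,295/14,450 = 36.6% — meets 40% limit
LTV: 21,000 ÷ 25,500 = 82.4%, within 110% cap
Credit 640 → row 636–682; LTV 82.4% → column ≤83%. Grid cell → 6.5%.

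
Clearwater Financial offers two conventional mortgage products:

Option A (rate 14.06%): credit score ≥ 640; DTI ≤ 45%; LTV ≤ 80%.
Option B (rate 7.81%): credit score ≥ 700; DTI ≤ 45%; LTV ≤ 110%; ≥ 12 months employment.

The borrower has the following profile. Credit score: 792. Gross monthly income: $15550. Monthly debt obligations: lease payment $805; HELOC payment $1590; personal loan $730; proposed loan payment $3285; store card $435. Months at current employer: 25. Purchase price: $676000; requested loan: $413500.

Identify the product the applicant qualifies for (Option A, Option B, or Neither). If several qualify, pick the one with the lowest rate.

Total debts = (805 + 1,590 + 730 + 3,285 + 435) = 6,845; DTI = 6,845/15,550 = 44%.
LTV = 413,500/676,000 = 61.2%.
Option A: score 792 ≥ 640; DTI 44% ≤ 45%; LTV 61.2% ≤ 80% → qualifies.
Option B: score 792 ≥ 700; DTI 44% ≤ 45%; LTV 61.2% ≤ 110%; employment 25 ≥ 12 mo → qualifies.
Qualifying: Option A, Option B. Lowest rate is 7.81% → Option B.

Option B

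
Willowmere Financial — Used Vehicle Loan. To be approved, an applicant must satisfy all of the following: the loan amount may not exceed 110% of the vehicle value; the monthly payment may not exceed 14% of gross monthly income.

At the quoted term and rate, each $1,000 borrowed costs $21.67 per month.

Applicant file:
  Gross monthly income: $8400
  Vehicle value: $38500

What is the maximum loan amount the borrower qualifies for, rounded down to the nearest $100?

$42,300

Payment cap: 14% × $8,400 = $1,176/month.
At $21.67 per $1,000, that supports 1,176/21.67 × 1,000 ≈ $54,268 → $54,200.
LTV cap: 110% × $38,500 = $42,350 → $42,300.
Binding constraint: loan-to-value.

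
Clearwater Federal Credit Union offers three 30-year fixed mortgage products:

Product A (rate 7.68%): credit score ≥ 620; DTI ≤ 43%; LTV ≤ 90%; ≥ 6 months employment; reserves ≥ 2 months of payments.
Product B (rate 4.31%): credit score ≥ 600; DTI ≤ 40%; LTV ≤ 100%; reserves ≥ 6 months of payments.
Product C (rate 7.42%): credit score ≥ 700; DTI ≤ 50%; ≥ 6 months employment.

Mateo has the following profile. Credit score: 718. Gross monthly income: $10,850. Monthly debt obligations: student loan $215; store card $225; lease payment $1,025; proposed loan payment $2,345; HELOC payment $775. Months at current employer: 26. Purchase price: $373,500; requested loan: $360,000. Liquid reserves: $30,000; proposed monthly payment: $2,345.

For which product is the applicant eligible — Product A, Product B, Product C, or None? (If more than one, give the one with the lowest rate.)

Product C

Total debts = (215 + 225 + 1,025 + 2,345 + 775) = 4,585; DTI = 4,585/10,850 = 42.3%.
LTV = 360,000/373,500 = 96.4%.
Reserves = 30,000/2,345 = 12.8 months.
Product A: score 718 ≥ 620; DTI 42.3% ≤ 43%; LTV 96.4% > 90%; employment 26 ≥ 6 mo; reserves 12.8 ≥ 2 mo → does not qualify.
Product B: score 718 ≥ 600; DTI 42.3% > 40%; LTV 96.4% ≤ 100%; reserves 12.8 ≥ 6 mo → does not qualify.
Product C: score 718 ≥ 700; DTI 42.3% ≤ 50%; employment 26 ≥ 6 mo → qualifies.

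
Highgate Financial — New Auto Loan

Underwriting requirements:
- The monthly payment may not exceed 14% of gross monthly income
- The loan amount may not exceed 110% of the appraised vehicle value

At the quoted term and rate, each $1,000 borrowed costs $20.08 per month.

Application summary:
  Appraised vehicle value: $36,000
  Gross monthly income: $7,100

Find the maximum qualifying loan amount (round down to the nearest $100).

$39,600

Payment cap: 14% × $7,100 = $994/month.
At $20.08 per $1,000, that supports 994/20.08 × 1,000 ≈ $49,501 → $49,500.
LTV cap: 110% × $36,000 = $39,600 → $39,600.
Binding constraint: loan-to-value.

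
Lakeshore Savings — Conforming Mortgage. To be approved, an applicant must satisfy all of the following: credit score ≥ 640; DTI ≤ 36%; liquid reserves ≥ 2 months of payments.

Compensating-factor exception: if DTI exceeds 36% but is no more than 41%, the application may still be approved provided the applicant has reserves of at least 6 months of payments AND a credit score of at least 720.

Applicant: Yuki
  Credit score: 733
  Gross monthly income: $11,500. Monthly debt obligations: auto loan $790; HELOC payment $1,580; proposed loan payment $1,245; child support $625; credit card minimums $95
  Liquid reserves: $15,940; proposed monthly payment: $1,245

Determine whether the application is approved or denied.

Credit score 733 ≥ 640 (meets base)
Total debts = (790 + 1,580 + 1,245 + 625 + 95) = 4,335. DTI = 4,335/11,500 = 37.7% > 36% — standard DTI limit exceeded.
Reserves: 15,940 ÷ 1,245 = 12.8 months (meets 2-month minimum)
DTI 37.7% is within the 36%–41% exception band; checking compensating factors.
Reserves 12.8 ≥ 6 months; credit score 733 ≥ 720.
Both override conditions satisfied; DTI exception granted.

Approved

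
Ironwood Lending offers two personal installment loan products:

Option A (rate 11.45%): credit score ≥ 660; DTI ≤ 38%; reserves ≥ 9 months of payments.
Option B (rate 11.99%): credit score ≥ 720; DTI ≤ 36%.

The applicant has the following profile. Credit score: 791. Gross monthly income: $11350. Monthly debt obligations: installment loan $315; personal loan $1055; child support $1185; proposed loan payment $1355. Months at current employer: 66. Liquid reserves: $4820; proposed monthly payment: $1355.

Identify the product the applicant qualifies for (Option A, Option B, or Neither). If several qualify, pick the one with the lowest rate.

Option B

Total debts = (315 + 1,055 + 1,185 + 1,355) = 3,910; DTI = 3,910/11,350 = 34.4%.
Reserves = 4,820/1,355 = 3.6 months.
Option A: score 791 ≥ 660; DTI 34.4% ≤ 38%; reserves 3.6 < 9 mo → does not qualify.
Option B: score 791 ≥ 720; DTI 34.4% ≤ 36% → qualifies.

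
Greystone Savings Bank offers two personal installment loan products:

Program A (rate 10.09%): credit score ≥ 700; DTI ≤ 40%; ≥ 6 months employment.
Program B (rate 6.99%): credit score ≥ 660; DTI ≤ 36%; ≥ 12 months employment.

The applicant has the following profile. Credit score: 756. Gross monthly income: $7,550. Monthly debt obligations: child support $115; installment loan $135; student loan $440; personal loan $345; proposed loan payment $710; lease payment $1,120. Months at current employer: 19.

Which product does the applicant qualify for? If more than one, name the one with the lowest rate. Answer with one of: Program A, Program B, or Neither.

Total debts = (115 + 135 + 440 + 345 + 710 + 1,120) = 2,865; DTI = 2,865/7,550 = 37.9%.
Program A: score 756 ≥ 700; DTI 37.9% ≤ 40%; employment 19 ≥ 6 mo → qualifies.
Program B: score 756 ≥ 660; DTI 37.9% > 36%; employment 19 ≥ 12 mo → does not qualify.

Program A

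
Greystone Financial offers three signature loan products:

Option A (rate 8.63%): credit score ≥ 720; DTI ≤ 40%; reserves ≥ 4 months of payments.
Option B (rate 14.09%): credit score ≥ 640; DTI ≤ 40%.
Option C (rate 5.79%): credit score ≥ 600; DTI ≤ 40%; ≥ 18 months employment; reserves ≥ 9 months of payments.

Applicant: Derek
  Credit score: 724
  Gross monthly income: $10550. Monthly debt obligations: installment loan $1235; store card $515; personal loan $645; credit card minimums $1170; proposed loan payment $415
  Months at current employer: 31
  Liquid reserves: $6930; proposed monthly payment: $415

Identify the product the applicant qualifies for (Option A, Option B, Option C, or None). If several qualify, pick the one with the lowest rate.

Option C

Total debts = (1,235 + 515 + 645 + 1,170 + 415) = 3,980; DTI = 3,980/10,550 = 37.7%.
Reserves = 6,930/415 = 16.7 months.
Option A: score 724 ≥ 720; DTI 37.7% ≤ 40%; reserves 16.7 ≥ 4 mo → qualifies.
Option B: score 724 ≥ 640; DTI 37.7% ≤ 40% → qualifies.
Option C: score 724 ≥ 600; DTI 37.7% ≤ 40%; employment 31 ≥ 18 mo; reserves 16.7 ≥ 9 mo → qualifies.
Qualifying: Option A, Option B, Option C. Lowest rate is 5.79% → Option C.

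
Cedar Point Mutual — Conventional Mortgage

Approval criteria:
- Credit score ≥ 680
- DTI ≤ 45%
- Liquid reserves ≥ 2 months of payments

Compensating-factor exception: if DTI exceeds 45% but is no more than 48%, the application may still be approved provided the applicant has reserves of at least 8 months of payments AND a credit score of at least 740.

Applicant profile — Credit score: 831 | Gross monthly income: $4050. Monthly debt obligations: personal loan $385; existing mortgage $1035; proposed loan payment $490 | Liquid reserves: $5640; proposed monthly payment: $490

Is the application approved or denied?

Credit score 831 ≥ 680 (meets base)
Total debts = (385 + 1,035 + 490) = 1,910. DTI: 1,910 ÷ 4,050 = 47.2%, over the 45% base limit.
Liquid reserves cover 5,640/490 = 11.5 months — ≥ 2 required
DTI 47.2% is within the 45%–48% exception band; checking compensating factors.
Reserves 11.5 ≥ 8 months; credit score 831 ≥ 740.
Both compensating conditions met → exception applies.

Approved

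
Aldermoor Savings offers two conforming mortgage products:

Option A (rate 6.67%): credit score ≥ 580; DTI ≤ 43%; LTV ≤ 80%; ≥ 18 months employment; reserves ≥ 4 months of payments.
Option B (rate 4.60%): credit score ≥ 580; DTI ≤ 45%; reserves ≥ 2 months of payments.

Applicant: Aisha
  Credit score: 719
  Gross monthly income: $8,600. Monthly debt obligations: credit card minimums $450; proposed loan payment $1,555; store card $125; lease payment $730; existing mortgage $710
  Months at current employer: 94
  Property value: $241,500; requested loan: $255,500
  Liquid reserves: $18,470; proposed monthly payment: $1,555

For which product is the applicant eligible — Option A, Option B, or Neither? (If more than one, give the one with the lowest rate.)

Option B

Total debts = (450 + 1,555 + 125 + 730 + 710) = 3,570; DTI = 3,570/8,600 = 41.5%.
LTV = 255,500/241,500 = 105.8%.
Reserves = 18,470/1,555 = 11.9 months.
Option A: score 719 ≥ 580; DTI 41.5% ≤ 43%; LTV 105.8% > 80%; employment 94 ≥ 18 mo; reserves 11.9 ≥ 4 mo → does not qualify.
Option B: score 719 ≥ 580; DTI 41.5% ≤ 45%; reserves 11.9 ≥ 2 mo → qualifies.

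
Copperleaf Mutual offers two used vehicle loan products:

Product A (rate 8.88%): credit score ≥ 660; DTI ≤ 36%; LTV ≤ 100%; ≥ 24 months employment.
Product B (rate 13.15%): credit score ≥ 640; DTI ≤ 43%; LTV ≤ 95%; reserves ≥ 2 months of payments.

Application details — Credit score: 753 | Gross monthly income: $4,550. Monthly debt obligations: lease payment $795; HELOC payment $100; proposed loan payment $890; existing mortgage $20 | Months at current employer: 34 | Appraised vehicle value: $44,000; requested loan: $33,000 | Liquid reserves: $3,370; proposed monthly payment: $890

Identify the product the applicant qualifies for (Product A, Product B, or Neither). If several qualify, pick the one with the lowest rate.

Total debts = (795 + 100 + 890 + 20) = 1,805; DTI = 1,805/4,550 = 39.7%.
LTV = 33,000/44,000 = 75%.
Reserves = 3,370/890 = 3.8 months.
Product A: score 753 ≥ 660; DTI 39.7% > 36%; LTV 75% ≤ 100%; employment 34 ≥ 24 mo → does not qualify.
Product B: score 753 ≥ 640; DTI 39.7% ≤ 43%; LTV 75% ≤ 95%; reserves 3.8 ≥ 2 mo → qualifies.

Product B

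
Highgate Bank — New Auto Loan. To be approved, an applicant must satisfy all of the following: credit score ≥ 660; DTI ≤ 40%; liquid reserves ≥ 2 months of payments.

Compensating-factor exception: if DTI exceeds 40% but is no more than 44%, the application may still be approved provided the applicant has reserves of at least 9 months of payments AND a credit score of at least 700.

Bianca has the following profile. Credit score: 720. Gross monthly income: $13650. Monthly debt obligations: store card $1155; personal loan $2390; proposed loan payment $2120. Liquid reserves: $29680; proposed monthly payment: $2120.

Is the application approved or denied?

Credit score 720 ≥ 660 (meets base)
Total debts = (1,155 + 2,390 + 2,120) = 5,665. DTI: 5,665 ÷ 13,650 = 41.5%, over the 40% base limit.
Liquid reserves cover 29,680/2,120 = 14.0 months — ≥ 2 required
DTI 41.5% is within the 40%–44% exception band; checking compensating factors.
Reserves 14.0 ≥ 9 months; credit score 720 ≥ 700.
Both compensating conditions met → exception applies.

Approved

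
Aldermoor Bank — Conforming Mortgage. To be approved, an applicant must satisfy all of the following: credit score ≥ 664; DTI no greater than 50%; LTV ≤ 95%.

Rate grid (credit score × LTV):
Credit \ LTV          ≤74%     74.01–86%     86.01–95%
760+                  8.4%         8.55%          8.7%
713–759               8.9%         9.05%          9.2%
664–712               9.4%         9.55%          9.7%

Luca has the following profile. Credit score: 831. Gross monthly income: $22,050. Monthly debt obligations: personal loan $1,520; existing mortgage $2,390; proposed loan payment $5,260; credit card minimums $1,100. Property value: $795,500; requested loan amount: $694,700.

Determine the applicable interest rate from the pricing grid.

Credit score 831 ≥ 664; Total monthly debts = (1,520 + 2,390 + 5,260 + 1,100) = 10,270. DTI = 10,270/22,050 = 46.6% ≤ 50%
LTV = 694,700/795,500 = 87.3% ≤ 95%
Credit 831 → row 760+; LTV 87.3% → column 86.01–95%. Grid cell → 8.7%.

8.7%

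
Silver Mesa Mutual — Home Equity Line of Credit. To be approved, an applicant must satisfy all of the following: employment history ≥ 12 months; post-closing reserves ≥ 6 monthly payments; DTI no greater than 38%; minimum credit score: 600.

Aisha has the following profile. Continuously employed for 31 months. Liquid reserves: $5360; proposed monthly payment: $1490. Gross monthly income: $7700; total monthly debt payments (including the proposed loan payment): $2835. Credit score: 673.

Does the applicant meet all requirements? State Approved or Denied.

Employment 31 ≥ 12 months
Liquid reserves cover 5,360/1,490 = 3.6 months — < 6 required
Debt-to-income = 2,835/7,700 = 36.8% — meets 38% limit
Credit score 673 ≥ 600 (meets)
Fails on reserves.

Denied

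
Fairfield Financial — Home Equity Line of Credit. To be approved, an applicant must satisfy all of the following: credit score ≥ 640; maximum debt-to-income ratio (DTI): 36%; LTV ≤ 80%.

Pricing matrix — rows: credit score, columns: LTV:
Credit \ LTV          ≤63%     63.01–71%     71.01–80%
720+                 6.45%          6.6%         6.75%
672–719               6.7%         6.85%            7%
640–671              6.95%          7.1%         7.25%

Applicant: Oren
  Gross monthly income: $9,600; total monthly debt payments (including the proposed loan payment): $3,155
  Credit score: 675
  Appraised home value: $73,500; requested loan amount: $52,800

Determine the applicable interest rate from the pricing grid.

Credit score 675 ≥ 640; DTI = 3,155/9,600 = 32.9% ≤ 36%
LTV = 52,800/73,500 = 71.8% ≤ 80%
Row: 675 falls in 672–719. Column: 71.8% falls in 71.01–80%. Rate = 7%.

7%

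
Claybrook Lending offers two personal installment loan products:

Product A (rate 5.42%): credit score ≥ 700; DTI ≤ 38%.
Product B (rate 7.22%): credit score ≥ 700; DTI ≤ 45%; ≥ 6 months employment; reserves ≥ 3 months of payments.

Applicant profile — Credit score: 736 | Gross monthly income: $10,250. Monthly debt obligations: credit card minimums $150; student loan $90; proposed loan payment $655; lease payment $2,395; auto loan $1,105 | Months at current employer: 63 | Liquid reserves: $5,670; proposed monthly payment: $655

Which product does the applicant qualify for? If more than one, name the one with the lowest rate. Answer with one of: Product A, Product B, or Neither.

Product B

Total debts = (150 + 90 + 655 + 2,395 + 1,105) = 4,395; DTI = 4,395/10,250 = 42.9%.
Reserves = 5,670/655 = 8.7 months.
Product A: score 736 ≥ 700; DTI 42.9% > 38% → does not qualify.
Product B: score 736 ≥ 700; DTI 42.9% ≤ 45%; employment 63 ≥ 6 mo; reserves 8.7 ≥ 3 mo → qualifies.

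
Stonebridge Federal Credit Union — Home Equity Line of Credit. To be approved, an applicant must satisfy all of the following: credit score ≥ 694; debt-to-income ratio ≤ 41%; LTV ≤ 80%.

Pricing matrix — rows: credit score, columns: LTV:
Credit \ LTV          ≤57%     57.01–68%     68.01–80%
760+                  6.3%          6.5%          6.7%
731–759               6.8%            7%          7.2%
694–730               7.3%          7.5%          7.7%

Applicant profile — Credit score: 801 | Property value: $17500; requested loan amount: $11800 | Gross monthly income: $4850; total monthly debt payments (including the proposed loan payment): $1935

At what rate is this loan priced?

6.5%

Credit score 801 ≥ 694; Debt-to-income = 1,935/4,850 = 39.9% — meets 41% limit
LTV: 11,800 ÷ 17,500 = 67.4%, within 80% cap
Score 801 is in the 760+ band; LTV 67.4% is in the 57.01–68% band → 6.5%.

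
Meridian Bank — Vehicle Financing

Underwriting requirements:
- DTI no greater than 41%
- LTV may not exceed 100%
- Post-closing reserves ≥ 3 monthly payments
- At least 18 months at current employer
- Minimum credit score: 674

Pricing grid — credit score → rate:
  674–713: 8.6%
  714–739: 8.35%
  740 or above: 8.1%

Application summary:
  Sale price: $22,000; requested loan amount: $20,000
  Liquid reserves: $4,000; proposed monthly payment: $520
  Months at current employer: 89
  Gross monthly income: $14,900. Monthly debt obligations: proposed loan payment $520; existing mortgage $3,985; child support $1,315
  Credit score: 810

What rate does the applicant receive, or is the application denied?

Credit score 810 ≥ 674 (meets minimum)
Reserves = 4,000/520 = 7.7 months ≥ 3
Total monthly debts = (520 + 3,985 + 1,315) = 5,820. DTI = 5,820/14,900 = 39.1% ≤ 41%
Loan-to-value = 20,000/22,000 = 90.9% — pass (100% max)
Employment 89 ≥ 18 months
All requirements met. Score 810 falls in the 740 or above tier → 8.1%.

Approved at 8.1%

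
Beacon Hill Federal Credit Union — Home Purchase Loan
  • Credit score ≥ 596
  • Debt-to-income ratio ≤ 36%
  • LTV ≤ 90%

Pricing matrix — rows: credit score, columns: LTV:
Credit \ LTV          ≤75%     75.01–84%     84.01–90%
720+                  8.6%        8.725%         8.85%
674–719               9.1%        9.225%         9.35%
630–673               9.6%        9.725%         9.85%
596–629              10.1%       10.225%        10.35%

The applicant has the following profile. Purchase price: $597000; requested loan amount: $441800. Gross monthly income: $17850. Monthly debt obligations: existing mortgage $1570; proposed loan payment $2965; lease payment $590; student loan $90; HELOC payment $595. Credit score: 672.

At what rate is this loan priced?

Credit score 672 ≥ 596; Total monthly debts = (1,570 + 2,965 + 590 + 90 + 595) = 5,810. Debt-to-income = 5,810/17,850 = 32.5% — meets 36% limit
LTV: 441,800 ÷ 597,000 = 74%, within 90% cap
Score 672 is in the 630–673 band; LTV 74% is in the ≤75% band → 9.6%.

9.6%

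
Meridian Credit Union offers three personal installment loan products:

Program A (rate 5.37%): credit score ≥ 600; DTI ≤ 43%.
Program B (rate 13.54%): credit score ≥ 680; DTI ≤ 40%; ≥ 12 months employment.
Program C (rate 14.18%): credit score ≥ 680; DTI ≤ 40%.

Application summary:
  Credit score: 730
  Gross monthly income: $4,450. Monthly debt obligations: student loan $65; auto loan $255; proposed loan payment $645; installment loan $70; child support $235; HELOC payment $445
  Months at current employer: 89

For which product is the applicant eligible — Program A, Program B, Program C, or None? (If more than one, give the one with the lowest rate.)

Total debts = (65 + 255 + 645 + 70 + 235 + 445) = 1,715; DTI = 1,715/4,450 = 38.5%.
Program A: score 730 ≥ 600; DTI 38.5% ≤ 43% → qualifies.
Program B: score 730 ≥ 680; DTI 38.5% ≤ 40%; employment 89 ≥ 12 mo → qualifies.
Program C: score 730 ≥ 680; DTI 38.5% ≤ 40% → qualifies.
Qualifying: Program A, Program B, Program C. Lowest rate is 5.37% → Program A.

Program A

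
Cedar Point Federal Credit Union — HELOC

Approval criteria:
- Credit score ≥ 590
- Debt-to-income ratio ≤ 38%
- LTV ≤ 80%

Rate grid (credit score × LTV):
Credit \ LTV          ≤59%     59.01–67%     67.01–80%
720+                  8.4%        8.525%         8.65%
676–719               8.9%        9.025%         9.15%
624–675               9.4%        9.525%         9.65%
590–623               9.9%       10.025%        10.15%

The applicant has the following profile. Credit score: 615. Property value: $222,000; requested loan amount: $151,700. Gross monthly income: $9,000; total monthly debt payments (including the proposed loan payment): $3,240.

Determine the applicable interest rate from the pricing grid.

Credit score 615 ≥ 590; DTI = 3,240/9,000 = 36% ≤ 38%
Loan-to-value = 151,700/222,000 = 68.3% — pass (80% max)
Score 615 is in the 590–623 band; LTV 68.3% is in the 67.01–80% band → 10.15%.

10.15%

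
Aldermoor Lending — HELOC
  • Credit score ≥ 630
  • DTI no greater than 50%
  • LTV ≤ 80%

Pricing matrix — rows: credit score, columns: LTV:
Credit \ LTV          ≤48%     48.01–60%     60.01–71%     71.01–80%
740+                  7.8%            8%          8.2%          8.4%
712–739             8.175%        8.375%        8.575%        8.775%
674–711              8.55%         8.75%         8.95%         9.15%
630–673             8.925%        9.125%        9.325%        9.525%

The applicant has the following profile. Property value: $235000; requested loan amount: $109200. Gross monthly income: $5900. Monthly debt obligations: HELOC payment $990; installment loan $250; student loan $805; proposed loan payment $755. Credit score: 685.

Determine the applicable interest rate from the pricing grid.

Credit score 685 ≥ 630; Total monthly debts = (990 + 250 + 805 + 755) = 2,800. DTI = 2,800/5,900 = 47.5% ≤ 50%
Loan-to-value = 109,200/235,000 = 46.5% — pass (80% max)
Credit 685 → row 674–711; LTV 46.5% → column ≤48%. Grid cell → 8.55%.

8.55%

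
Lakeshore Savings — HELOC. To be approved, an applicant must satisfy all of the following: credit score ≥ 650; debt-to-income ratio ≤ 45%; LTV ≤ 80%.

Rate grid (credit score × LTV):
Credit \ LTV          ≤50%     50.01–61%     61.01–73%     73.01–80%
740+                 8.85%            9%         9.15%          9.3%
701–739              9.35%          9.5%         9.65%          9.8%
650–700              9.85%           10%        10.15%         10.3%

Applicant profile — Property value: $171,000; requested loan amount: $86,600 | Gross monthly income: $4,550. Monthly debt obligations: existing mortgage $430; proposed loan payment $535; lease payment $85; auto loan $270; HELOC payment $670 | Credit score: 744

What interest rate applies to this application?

9%

Credit score 744 ≥ 650; Total monthly debts = (430 + 535 + 85 + 270 + 670) = 1,990. Debt-to-income = 1,990/4,550 = 43.7% — meets 45% limit
Loan-to-value = 86,600/171,000 = 50.6% — pass (80% max)
Row: 744 falls in 740+. Column: 50.6% falls in 50.01–61%. Rate = 9%.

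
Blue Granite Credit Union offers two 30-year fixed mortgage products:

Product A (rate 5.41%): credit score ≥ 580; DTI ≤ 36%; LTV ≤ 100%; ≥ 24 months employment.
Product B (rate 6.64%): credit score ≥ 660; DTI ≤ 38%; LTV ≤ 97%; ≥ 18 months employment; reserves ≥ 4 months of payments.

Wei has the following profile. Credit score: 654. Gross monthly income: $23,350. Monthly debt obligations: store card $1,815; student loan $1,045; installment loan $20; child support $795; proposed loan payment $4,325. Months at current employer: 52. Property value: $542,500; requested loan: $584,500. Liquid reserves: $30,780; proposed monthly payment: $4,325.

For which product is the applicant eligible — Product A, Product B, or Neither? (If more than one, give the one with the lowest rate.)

Total debts = (1,815 + 1,045 + 20 + 795 + 4,325) = 8,000; DTI = 8,000/23,350 = 34.3%.
LTV = 584,500/542,500 = 107.7%.
Reserves = 30,780/4,325 = 7.1 months.
Product A: score 654 ≥ 580; DTI 34.3% ≤ 36%; LTV 107.7% > 100%; employment 52 ≥ 24 mo → does not qualify.
Product B: score 654 < 660; DTI 34.3% ≤ 38%; LTV 107.7% > 97%; employment 52 ≥ 18 mo; reserves 7.1 ≥ 4 mo → does not qualify.

Neither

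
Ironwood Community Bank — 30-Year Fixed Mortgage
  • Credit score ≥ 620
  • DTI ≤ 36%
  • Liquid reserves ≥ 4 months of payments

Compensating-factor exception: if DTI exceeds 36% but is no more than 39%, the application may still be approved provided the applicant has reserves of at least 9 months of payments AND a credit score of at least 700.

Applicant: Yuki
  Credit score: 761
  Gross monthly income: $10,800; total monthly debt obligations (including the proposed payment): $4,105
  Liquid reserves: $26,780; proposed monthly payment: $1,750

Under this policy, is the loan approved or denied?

Approved

Credit score 761 ≥ 620 (meets base)
DTI: 4,105 ÷ 10,800 = 38%, over the 36% base limit.
Reserves = 26,780/1,750 = 15.3 months ≥ 4
38% falls in the override range (36%–39%), so the compensating-factor test applies.
Reserves 15.3 ≥ 9 months; credit score 761 ≥ 700.
Both compensating conditions met → exception applies.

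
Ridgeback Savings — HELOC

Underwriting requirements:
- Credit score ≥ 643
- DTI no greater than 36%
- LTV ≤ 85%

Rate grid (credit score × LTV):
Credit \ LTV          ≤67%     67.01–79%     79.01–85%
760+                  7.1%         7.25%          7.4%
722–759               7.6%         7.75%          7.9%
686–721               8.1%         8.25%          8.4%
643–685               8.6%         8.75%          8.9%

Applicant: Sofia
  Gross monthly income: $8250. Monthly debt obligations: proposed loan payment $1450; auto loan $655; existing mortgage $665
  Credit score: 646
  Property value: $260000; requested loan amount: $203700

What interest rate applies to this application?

8.75%

Credit score 646 ≥ 643; Total monthly debts = (1,450 + 655 + 665) = 2,770. DTI: 2,770 ÷ 8,250 = 33.6%, within the 36% cap
LTV: 203,700 ÷ 260,000 = 78.3%, within 85% cap
Row: 646 falls in 643–685. Column: 78.3% falls in 67.01–79%. Rate = 8.75%.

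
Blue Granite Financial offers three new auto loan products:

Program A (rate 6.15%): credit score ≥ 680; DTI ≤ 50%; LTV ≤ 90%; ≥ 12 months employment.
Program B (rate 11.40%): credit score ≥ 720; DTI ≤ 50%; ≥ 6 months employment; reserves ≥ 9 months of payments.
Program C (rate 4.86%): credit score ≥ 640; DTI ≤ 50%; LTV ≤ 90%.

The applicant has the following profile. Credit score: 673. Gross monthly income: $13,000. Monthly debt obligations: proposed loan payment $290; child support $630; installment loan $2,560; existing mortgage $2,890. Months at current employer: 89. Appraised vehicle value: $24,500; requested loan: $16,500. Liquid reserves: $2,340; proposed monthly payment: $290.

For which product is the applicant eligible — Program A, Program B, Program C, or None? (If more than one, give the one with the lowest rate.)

Program C

Total debts = (290 + 630 + 2,560 + 2,890) = 6,370; DTI = 6,370/13,000 = 49%.
LTV = 16,500/24,500 = 67.3%.
Reserves = 2,340/290 = 8.1 months.
Program A: score 673 < 680; DTI 49% ≤ 50%; LTV 67.3% ≤ 90%; employment 89 ≥ 12 mo → does not qualify.
Program B: score 673 < 720; DTI 49% ≤ 50%; employment 89 ≥ 6 mo; reserves 8.1 < 9 mo → does not qualify.
Program C: score 673 ≥ 640; DTI 49% ≤ 50%; LTV 67.3% ≤ 90% → qualifies.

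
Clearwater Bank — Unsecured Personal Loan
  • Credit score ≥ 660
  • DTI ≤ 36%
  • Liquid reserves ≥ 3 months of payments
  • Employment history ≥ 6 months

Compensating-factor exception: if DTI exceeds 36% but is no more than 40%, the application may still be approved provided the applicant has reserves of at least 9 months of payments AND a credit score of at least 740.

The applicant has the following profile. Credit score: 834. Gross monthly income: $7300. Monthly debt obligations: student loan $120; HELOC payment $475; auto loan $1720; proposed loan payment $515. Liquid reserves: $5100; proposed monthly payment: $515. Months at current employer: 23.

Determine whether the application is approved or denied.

Approved

Credit score 834 ≥ 660 (meets base)
Total debts = (120 + 475 + 1,720 + 515) = 2,830. DTI = 2,830/7,300 = 38.8% > 36% — standard DTI limit exceeded.
Reserves = 5,100/515 = 9.9 months ≥ 3
Employment 23 ≥ 6 months
38.8% falls in the override range (36%–40%), so the compensating-factor test applies.
Reserves 9.9 ≥ 9 months; credit score 834 ≥ 740.
Both override conditions satisfied; DTI exception granted.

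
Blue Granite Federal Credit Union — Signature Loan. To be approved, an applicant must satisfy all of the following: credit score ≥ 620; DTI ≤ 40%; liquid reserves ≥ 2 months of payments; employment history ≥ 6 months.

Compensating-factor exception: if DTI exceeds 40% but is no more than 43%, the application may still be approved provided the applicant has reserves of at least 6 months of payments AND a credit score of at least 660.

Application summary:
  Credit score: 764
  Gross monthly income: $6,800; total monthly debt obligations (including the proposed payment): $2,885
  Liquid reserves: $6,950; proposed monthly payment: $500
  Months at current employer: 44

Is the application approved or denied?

Approved

Credit score 764 ≥ 620 (meets base)
DTI: 2,885 ÷ 6,800 = 42.4%, over the 40% base limit.
Liquid reserves cover 6,950/500 = 13.9 months — ≥ 2 required
Employment 44 ≥ 6 months
DTI 42.4% is within the 40%–43% exception band; checking compensating factors.
Override check — reserves: 13.9 mo (ok); score: 764 (ok).
Both override conditions satisfied; DTI exception granted.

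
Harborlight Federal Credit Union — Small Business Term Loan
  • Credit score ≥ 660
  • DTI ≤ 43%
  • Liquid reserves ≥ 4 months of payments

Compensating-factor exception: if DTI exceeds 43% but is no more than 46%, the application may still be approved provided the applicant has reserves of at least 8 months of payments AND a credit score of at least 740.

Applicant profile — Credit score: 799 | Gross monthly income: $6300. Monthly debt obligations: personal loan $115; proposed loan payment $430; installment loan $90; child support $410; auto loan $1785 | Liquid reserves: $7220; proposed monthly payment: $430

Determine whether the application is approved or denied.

Credit score 799 ≥ 660 (meets base)
Total debts = (115 + 430 + 90 + 410 + 1,785) = 2,830. DTI: 2,830 ÷ 6,300 = 44.9%, over the 43% base limit.
Reserves: 7,220 ÷ 430 = 16.8 months (meets 4-month minimum)
44.9% falls in the override range (43%–46%), so the compensating-factor test applies.
Reserves 16.8 ≥ 8 months; credit score 799 ≥ 740.
Both override conditions satisfied; DTI exception granted.

Approved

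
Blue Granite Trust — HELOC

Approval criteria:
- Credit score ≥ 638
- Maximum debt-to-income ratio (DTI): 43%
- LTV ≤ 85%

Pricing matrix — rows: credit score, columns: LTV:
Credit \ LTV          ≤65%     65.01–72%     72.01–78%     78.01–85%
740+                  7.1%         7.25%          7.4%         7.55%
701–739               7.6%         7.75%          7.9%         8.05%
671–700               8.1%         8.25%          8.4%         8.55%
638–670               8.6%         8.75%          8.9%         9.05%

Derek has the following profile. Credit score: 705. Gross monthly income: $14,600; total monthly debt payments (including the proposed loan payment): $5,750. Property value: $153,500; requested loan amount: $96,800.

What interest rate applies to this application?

7.6%

Credit score 705 ≥ 638; Debt-to-income = 5,750/14,600 = 39.4% — meets 43% limit
LTV: 96,800 ÷ 153,500 = 63.1%, within 85% cap
Score 705 is in the 701–739 band; LTV 63.1% is in the ≤65% band → 7.6%.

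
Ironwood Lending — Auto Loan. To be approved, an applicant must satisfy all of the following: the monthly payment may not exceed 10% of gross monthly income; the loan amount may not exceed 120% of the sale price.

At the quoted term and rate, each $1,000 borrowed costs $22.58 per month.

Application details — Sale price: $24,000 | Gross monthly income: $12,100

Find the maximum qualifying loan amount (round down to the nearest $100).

Payment cap: 10% × $12,100 = $1,210/month.
At $22.58 per $1,000, that supports 1,210/22.58 × 1,000 ≈ $53,587 → $53,500.
LTV cap: 120% × $24,000 = $28,800 → $28,800.
Binding constraint: loan-to-value.

$28,800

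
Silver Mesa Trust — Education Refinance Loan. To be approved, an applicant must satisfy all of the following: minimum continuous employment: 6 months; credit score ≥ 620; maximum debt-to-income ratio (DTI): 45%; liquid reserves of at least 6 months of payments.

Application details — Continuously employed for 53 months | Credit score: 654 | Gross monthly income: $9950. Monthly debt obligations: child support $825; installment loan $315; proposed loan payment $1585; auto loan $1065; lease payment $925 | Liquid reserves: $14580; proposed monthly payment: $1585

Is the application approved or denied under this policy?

Employment 53 ≥ 6 months
Credit score 654 ≥ 620 (meets)
Total monthly debts = (825 + 315 + 1,585 + 1,065 + 925) = 4,715. Debt-to-income = 4,715/9,950 = 47.4% — over 45% limit
Reserves = 14,580/1,585 = 9.2 months ≥ 6
Fails on DTI.

Denied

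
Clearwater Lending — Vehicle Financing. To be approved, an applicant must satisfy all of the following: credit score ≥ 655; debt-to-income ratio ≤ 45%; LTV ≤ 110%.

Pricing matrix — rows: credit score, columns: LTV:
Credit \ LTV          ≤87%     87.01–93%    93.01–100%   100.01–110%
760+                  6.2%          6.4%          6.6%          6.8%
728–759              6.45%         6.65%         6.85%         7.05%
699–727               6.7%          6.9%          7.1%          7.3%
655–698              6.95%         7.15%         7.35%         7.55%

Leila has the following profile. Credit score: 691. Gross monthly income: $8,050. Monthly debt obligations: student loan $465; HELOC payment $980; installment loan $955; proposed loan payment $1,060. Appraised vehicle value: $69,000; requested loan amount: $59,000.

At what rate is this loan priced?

6.95%

Credit score 691 ≥ 655; Total monthly debts = (465 + 980 + 955 + 1,060) = 3,460. DTI = 3,460/8,050 = 43% ≤ 45%
Loan-to-value = 59,000/69,000 = 85.5% — pass (110% max)
Score 691 is in the 655–698 band; LTV 85.5% is in the ≤87% band → 6.95%.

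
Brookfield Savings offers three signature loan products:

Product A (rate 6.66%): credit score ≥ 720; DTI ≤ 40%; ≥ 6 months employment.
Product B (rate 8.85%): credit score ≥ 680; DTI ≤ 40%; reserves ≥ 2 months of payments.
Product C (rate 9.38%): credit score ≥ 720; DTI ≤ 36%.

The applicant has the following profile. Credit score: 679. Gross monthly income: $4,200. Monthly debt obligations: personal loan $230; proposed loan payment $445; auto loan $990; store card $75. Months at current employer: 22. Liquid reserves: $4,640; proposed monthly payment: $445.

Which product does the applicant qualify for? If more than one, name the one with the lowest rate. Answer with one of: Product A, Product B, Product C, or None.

None

Total debts = (230 + 445 + 990 + 75) = 1,740; DTI = 1,740/4,200 = 41.4%.
Reserves = 4,640/445 = 10.4 months.
Product A: score 679 < 720; DTI 41.4% > 40%; employment 22 ≥ 6 mo → does not qualify.
Product B: score 679 < 680; DTI 41.4% > 40%; reserves 10.4 ≥ 2 mo → does not qualify.
Product C: score 679 < 720; DTI 41.4% > 36% → does not qualify.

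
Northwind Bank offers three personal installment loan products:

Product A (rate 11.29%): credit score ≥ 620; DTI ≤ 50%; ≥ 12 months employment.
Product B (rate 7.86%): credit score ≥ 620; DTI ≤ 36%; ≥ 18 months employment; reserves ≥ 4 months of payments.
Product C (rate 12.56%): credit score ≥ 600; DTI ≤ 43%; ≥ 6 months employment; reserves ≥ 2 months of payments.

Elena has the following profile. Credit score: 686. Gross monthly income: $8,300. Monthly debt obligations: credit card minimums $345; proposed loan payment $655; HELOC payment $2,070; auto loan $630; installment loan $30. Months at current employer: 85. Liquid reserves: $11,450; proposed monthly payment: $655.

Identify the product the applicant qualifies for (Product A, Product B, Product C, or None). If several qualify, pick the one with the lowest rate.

Product A

Total debts = (345 + 655 + 2,070 + 630 + 30) = 3,730; DTI = 3,730/8,300 = 44.9%.
Reserves = 11,450/655 = 17.5 months.
Product A: score 686 ≥ 620; DTI 44.9% ≤ 50%; employment 85 ≥ 12 mo → qualifies.
Product B: score 686 ≥ 620; DTI 44.9% > 36%; employment 85 ≥ 18 mo; reserves 17.5 ≥ 4 mo → does not qualify.
Product C: score 686 ≥ 600; DTI 44.9% > 43%; employment 85 ≥ 6 mo; reserves 17.5 ≥ 2 mo → does not qualify.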